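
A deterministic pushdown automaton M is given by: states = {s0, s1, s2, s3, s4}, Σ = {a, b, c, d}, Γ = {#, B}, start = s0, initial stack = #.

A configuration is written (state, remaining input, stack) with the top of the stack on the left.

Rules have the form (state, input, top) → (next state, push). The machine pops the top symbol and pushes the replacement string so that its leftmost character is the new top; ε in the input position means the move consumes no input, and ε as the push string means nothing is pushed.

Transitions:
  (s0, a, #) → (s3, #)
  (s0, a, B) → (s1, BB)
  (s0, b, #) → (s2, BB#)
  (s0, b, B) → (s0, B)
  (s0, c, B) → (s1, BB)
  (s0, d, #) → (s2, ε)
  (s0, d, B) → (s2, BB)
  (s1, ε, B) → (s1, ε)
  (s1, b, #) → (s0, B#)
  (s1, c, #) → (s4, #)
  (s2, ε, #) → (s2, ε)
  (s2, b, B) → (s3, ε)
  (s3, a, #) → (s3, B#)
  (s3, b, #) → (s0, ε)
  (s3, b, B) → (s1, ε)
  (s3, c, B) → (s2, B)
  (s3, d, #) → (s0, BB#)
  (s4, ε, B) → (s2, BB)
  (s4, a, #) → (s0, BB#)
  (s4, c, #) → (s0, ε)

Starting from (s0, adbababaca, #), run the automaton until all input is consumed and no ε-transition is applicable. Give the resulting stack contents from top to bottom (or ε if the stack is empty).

BB#

(s0, adbababaca, #)
  read a, top #: go to s3, push # → (s3, dbababaca, #)
  read d, top #: go to s0, push BB# → (s0, bababaca, BB#)
  read b, top B: go to s0, push B → (s0, ababaca, BB#)
  read a, top B: go to s1, push BB → (s1, babaca, BBB#)
  ε-move, top B: go to s1, push ε → (s1, babaca, BB#)
  ε-move, top B: go to s1, push ε → (s1, babaca, B#)
  ε-move, top B: go to s1, push ε → (s1, babaca, #)
  read b, top #: go to s0, push B# → (s0, abaca, B#)
  read a, top B: go to s1, push BB → (s1, baca, BB#)
  ε-move, top B: go to s1, push ε → (s1, baca, B#)
  ε-move, top B: go to s1, push ε → (s1, baca, #)
  read b, top #: go to s0, push B# → (s0, aca, B#)
  read a, top B: go to s1, push BB → (s1, ca, BB#)
  ε-move, top B: go to s1, push ε → (s1, ca, B#)
  ε-move, top B: go to s1, push ε → (s1, ca, #)
  read c, top #: go to s4, push # → (s4, a, #)
  read a, top #: go to s0, push BB# → (s0, ε, BB#)
All input consumed in state s0 with stack BB#.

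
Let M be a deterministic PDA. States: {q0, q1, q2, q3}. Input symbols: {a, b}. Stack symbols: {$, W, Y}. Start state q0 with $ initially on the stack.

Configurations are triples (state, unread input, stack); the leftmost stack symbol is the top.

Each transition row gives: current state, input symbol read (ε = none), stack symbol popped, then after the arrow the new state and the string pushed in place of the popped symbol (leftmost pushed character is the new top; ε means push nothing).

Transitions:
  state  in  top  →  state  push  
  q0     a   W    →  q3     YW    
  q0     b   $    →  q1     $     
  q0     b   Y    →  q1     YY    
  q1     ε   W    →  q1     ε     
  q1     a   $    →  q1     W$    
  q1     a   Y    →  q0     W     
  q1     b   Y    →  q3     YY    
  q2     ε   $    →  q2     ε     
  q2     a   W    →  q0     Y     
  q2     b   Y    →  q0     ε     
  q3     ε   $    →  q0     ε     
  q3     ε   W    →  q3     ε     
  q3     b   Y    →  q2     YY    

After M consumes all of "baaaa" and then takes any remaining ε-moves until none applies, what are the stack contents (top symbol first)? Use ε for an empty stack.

(q0, baaaa, $)
  read b, top $: go to q1, push $ → (q1, aaaa, $)
  read a, top $: go to q1, push W$ → (q1, aaa, W$)
  ε-move, top W: go to q1, push ε → (q1, aaa, $)
  read a, top $: go to q1, push W$ → (q1, aa, W$)
  ε-move, top W: go to q1, push ε → (q1, aa, $)
  read a, top $: go to q1, push W$ → (q1, a, W$)
  ε-move, top W: go to q1, push ε → (q1, a, $)
  read a, top $: go to q1, push W$ → (q1, ε, W$)
  ε-move, top W: go to q1, push ε → (q1, ε, $)
All input consumed in state q1 with stack $.

$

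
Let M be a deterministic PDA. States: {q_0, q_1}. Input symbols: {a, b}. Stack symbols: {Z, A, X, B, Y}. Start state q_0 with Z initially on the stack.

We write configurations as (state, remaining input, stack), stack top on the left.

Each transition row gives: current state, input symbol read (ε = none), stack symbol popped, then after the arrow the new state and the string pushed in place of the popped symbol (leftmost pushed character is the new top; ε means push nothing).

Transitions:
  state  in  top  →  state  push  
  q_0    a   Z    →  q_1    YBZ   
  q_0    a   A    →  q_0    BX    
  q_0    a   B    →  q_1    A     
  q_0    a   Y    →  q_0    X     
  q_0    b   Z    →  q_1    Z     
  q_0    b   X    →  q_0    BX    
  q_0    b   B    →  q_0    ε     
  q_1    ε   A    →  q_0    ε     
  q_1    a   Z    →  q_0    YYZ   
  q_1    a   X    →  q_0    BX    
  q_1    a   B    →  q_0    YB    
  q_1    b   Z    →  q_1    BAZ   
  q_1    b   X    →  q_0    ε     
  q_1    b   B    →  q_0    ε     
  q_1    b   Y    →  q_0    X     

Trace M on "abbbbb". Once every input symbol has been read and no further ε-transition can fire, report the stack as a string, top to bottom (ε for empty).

XBZ

(q_0, abbbbb, Z)
  read a, top Z: go to q_1, push YBZ → (q_1, bbbbb, YBZ)
  read b, top Y: go to q_0, push X → (q_0, bbbb, XBZ)
  read b, top X: go to q_0, push BX → (q_0, bbb, BXBZ)
  read b, top B: go to q_0, push ε → (q_0, bb, XBZ)
  read b, top X: go to q_0, push BX → (q_0, b, BXBZ)
  read b, top B: go to q_0, push ε → (q_0, ε, XBZ)
All input consumed in state q_0 with stack XBZ.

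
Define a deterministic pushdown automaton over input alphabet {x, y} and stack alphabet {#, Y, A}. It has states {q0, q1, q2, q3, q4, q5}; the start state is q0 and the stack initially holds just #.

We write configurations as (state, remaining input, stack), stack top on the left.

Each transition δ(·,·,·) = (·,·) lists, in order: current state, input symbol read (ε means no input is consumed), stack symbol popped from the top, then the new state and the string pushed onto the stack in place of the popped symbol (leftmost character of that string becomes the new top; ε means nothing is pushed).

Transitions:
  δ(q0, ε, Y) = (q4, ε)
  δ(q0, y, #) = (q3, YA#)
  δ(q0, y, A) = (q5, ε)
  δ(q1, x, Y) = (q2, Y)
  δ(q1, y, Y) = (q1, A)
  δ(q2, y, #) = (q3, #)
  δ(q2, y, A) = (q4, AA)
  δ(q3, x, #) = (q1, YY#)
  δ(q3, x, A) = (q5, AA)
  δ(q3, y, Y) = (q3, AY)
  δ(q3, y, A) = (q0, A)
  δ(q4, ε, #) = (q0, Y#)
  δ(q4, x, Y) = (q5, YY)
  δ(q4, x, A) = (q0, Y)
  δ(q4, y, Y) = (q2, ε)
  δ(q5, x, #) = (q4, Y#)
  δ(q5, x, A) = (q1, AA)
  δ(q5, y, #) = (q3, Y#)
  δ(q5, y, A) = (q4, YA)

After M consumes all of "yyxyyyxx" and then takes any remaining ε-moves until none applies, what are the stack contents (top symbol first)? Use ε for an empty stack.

AYA#

(q0, yyxyyyxx, #) ⊢ (q3, yxyyyxx, YA#) ⊢ (q3, xyyyxx, AYA#) ⊢ (q5, yyyxx, AAYA#) ⊢ (q4, yyxx, YAAYA#) ⊢ (q2, yxx, AAYA#) ⊢ (q4, xx, AAAYA#) ⊢ (q0, x, YAAYA#) ⊢ (q4, x, AAYA#) ⊢ (q0, ε, YAYA#) ⊢ (q4, ε, AYA#)
All input consumed in state q4 with stack AYA#.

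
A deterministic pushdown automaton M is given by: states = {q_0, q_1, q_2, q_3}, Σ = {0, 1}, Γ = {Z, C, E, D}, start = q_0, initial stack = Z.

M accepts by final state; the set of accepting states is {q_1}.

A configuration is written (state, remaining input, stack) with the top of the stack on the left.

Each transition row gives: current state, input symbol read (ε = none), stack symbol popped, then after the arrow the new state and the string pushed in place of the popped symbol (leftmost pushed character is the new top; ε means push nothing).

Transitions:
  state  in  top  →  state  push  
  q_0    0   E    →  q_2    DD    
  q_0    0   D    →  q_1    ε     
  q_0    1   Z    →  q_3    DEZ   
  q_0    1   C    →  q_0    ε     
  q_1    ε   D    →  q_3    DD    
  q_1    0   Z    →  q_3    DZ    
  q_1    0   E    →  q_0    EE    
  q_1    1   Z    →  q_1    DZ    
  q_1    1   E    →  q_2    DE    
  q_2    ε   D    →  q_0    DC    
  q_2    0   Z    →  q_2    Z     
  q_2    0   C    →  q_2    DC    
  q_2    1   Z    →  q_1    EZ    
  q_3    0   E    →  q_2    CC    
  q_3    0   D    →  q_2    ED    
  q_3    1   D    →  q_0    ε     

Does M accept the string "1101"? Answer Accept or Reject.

Reject

(q_0, 1101, Z)
  read 1, top Z: go to q_3, push DEZ → (q_3, 101, DEZ)
  read 1, top D: go to q_0, push ε → (q_0, 01, EZ)
  read 0, top E: go to q_2, push DD → (q_2, 1, DDZ)
  ε-move, top D: go to q_0, push DC → (q_0, 1, DCDZ)
No transition applies at (q_0, 1, DCDZ); input not fully consumed.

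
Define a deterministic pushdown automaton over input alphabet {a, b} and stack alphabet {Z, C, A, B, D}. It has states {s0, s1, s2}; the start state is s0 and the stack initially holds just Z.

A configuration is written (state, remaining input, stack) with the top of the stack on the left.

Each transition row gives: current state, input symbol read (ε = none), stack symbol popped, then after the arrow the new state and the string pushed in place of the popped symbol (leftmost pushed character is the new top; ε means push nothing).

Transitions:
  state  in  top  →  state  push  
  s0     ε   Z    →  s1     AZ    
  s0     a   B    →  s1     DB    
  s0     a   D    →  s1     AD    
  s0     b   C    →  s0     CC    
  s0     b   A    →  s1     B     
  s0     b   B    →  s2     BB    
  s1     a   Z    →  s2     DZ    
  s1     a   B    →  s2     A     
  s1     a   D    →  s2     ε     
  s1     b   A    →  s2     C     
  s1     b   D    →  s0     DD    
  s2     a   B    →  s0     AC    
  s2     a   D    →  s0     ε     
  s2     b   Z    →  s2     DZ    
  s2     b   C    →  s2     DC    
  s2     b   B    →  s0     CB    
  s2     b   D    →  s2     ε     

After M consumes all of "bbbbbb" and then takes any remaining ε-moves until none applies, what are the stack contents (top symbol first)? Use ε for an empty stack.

DCZ

(s0, bbbbbb, Z)
  ε-move, top Z: go to s1, push AZ → (s1, bbbbbb, AZ)
  read b, top A: go to s2, push C → (s2, bbbbb, CZ)
  read b, top C: go to s2, push DC → (s2, bbbb, DCZ)
  read b, top D: go to s2, push ε → (s2, bbb, CZ)
  read b, top C: go to s2, push DC → (s2, bb, DCZ)
  read b, top D: go to s2, push ε → (s2, b, CZ)
  read b, top C: go to s2, push DC → (s2, ε, DCZ)
All input consumed in state s2 with stack DCZ.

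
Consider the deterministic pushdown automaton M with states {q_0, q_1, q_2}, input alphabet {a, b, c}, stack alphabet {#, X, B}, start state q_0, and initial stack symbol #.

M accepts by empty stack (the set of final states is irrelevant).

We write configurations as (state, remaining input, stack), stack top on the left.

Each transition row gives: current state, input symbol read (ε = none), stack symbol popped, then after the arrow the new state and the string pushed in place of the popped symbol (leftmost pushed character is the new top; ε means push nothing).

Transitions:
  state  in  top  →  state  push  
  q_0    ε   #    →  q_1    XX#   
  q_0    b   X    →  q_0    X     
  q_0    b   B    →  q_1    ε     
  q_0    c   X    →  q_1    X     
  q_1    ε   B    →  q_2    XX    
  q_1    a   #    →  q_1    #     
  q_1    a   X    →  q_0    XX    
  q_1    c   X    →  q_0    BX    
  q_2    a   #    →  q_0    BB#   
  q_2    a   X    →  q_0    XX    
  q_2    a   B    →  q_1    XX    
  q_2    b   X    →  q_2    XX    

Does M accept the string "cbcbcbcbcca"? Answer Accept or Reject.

(q_0, cbcbcbcbcca, #) ⊢ (q_1, cbcbcbcbcca, XX#) ⊢ (q_0, bcbcbcbcca, BXX#) ⊢ (q_1, cbcbcbcca, XX#) ⊢ (q_0, bcbcbcca, BXX#) ⊢ (q_1, cbcbcca, XX#) ⊢ (q_0, bcbcca, BXX#) ⊢ (q_1, cbcca, XX#) ⊢ (q_0, bcca, BXX#) ⊢ (q_1, cca, XX#) ⊢ (q_0, ca, BXX#)
No transition applies at (q_0, ca, BXX#); input not fully consumed.

Reject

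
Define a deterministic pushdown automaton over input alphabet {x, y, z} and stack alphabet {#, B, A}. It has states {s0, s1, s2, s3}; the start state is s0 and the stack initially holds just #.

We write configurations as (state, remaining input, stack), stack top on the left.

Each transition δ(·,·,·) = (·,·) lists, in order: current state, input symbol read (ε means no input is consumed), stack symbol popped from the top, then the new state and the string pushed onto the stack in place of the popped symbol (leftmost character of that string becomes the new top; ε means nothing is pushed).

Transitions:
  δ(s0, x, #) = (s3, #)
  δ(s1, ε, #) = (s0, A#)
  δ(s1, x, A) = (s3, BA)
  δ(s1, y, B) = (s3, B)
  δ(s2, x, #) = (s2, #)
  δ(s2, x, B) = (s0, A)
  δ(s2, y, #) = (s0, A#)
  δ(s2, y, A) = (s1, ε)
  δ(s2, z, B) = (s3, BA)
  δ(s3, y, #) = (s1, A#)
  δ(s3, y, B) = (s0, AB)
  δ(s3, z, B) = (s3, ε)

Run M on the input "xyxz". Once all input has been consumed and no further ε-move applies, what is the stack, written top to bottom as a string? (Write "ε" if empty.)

A#

(s0, xyxz, #)
  read x, top #: go to s3, push # → (s3, yxz, #)
  read y, top #: go to s1, push A# → (s1, xz, A#)
  read x, top A: go to s3, push BA → (s3, z, BA#)
  read z, top B: go to s3, push ε → (s3, ε, A#)
All input consumed in state s3 with stack A#.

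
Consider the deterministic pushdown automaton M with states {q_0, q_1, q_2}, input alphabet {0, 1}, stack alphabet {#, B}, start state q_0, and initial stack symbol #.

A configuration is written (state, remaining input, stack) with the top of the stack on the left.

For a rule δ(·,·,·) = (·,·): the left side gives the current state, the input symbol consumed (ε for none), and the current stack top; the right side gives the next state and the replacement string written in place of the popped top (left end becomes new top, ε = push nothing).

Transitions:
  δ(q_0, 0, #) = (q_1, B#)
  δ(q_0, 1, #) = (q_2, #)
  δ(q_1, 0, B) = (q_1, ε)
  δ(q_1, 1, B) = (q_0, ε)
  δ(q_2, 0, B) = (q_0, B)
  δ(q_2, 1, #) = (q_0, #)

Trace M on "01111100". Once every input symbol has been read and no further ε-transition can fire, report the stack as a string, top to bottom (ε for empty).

(q_0, 01111100, #)
  read 0, top #: go to q_1, push B# → (q_1, 1111100, B#)
  read 1, top B: go to q_0, push ε → (q_0, 111100, #)
  read 1, top #: go to q_2, push # → (q_2, 11100, #)
  read 1, top #: go to q_0, push # → (q_0, 1100, #)
  read 1, top #: go to q_2, push # → (q_2, 100, #)
  read 1, top #: go to q_0, push # → (q_0, 00, #)
  read 0, top #: go to q_1, push B# → (q_1, 0, B#)
  read 0, top B: go to q_1, push ε → (q_1, ε, #)
All input consumed in state q_1 with stack #.

#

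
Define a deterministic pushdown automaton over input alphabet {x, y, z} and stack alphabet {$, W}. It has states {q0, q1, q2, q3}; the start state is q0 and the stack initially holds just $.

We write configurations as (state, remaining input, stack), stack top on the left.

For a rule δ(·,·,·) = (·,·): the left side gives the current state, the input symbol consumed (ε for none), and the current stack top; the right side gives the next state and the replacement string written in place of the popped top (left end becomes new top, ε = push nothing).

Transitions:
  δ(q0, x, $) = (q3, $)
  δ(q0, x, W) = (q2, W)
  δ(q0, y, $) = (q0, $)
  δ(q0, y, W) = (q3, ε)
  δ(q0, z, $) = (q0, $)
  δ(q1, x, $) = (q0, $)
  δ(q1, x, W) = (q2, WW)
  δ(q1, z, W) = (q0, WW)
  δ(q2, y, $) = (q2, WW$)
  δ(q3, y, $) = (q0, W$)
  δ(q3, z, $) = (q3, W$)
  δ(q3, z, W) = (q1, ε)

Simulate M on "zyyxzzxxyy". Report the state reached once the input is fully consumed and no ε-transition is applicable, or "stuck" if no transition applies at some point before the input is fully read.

(q0, zyyxzzxxyy, $) ⊢ (q0, yyxzzxxyy, $) ⊢ (q0, yxzzxxyy, $) ⊢ (q0, xzzxxyy, $) ⊢ (q3, zzxxyy, $) ⊢ (q3, zxxyy, W$) ⊢ (q1, xxyy, $) ⊢ (q0, xyy, $) ⊢ (q3, yy, $) ⊢ (q0, y, W$) ⊢ (q3, ε, $)
All input consumed; M is in state q3.

q3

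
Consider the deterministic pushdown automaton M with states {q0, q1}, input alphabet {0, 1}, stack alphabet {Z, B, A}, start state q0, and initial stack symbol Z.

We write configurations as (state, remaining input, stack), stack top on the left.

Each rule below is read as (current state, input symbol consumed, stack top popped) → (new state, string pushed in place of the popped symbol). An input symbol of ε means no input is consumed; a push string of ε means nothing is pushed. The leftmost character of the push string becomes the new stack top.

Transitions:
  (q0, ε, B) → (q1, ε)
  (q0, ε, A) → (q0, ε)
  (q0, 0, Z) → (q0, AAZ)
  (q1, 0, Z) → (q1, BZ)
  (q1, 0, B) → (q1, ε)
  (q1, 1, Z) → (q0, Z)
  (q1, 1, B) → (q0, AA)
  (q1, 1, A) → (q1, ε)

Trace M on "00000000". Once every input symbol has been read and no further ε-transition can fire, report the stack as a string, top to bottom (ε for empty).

Z

(q0, 00000000, Z) ⊢ (q0, 0000000, AAZ) ⊢ (q0, 0000000, AZ) ⊢ (q0, 0000000, Z) ⊢ (q0, 000000, AAZ) ⊢ (q0, 000000, AZ) ⊢ (q0, 000000, Z) ⊢ (q0, 00000, AAZ) ⊢ (q0, 00000, AZ) ⊢ (q0, 00000, Z) ⊢ (q0, 0000, AAZ) ⊢ (q0, 0000, AZ) ⊢ (q0, 0000, Z) ⊢ (q0, 000, AAZ) ⊢ (q0, 000, AZ) ⊢ (q0, 000, Z) ⊢ (q0, 00, AAZ) ⊢ (q0, 00, AZ) ⊢ (q0, 00, Z) ⊢ (q0, 0, AAZ) ⊢ (q0, 0, AZ) ⊢ (q0, 0, Z) ⊢ (q0, ε, AAZ) ⊢ (q0, ε, AZ) ⊢ (q0, ε, Z)
All input consumed in state q0 with stack Z.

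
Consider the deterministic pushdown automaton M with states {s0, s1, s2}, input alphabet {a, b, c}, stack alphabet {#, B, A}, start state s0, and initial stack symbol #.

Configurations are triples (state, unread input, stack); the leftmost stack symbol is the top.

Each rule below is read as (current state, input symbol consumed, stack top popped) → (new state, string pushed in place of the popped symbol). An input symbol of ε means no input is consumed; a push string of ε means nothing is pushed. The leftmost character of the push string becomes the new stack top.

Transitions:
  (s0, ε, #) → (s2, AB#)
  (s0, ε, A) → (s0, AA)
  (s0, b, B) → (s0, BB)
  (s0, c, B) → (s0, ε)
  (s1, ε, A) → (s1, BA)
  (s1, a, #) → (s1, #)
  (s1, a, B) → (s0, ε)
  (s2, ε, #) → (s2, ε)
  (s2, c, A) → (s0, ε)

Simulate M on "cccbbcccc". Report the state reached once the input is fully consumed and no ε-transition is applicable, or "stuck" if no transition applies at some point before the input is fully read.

s0

(s0, cccbbcccc, #) ⊢ (s2, cccbbcccc, AB#) ⊢ (s0, ccbbcccc, B#) ⊢ (s0, cbbcccc, #) ⊢ (s2, cbbcccc, AB#) ⊢ (s0, bbcccc, B#) ⊢ (s0, bcccc, BB#) ⊢ (s0, cccc, BBB#) ⊢ (s0, ccc, BB#) ⊢ (s0, cc, B#) ⊢ (s0, c, #) ⊢ (s2, c, AB#) ⊢ (s0, ε, B#)
All input consumed; M is in state s0.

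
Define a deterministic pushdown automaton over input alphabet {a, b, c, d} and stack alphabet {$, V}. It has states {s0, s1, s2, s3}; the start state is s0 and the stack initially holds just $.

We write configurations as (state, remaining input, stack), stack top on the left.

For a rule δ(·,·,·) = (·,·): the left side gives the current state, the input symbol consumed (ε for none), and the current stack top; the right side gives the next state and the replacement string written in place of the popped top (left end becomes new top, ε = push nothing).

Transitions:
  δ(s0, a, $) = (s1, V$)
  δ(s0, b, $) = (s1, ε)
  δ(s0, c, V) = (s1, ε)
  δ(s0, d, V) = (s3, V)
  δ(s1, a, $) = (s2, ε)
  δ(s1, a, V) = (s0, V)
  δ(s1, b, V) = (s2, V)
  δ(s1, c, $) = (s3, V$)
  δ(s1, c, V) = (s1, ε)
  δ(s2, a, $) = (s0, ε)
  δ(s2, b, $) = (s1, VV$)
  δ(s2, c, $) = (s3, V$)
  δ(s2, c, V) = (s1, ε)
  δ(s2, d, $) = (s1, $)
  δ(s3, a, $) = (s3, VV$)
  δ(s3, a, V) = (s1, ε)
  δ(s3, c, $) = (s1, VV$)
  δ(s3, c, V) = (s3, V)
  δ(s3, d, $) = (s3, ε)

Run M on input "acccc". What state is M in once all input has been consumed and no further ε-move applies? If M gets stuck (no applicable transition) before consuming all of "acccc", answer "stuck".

(s0, acccc, $)
  read a, top $: go to s1, push V$ → (s1, cccc, V$)
  read c, top V: go to s1, push ε → (s1, ccc, $)
  read c, top $: go to s3, push V$ → (s3, cc, V$)
  read c, top V: go to s3, push V → (s3, c, V$)
  read c, top V: go to s3, push V → (s3, ε, V$)
All input consumed; M is in state s3.

s3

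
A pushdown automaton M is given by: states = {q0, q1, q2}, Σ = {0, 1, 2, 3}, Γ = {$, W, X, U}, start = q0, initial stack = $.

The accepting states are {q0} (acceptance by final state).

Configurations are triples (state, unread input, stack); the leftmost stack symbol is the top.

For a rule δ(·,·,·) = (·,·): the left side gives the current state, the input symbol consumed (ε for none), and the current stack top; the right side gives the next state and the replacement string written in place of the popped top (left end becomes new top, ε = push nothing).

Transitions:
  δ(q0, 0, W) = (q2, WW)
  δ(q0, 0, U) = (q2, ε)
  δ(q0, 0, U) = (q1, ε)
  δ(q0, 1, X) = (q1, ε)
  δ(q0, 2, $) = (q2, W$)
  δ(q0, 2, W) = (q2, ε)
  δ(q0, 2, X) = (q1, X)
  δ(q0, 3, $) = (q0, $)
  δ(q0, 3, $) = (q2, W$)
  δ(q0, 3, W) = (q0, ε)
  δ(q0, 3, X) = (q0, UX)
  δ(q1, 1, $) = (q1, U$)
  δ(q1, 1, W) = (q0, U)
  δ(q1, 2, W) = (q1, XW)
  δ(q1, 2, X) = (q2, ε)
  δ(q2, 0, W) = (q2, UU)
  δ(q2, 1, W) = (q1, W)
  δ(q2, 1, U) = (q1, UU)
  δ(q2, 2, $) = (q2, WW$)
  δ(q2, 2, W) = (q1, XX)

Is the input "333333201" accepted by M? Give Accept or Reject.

No computation consumes all input and reaches a final state.

Reject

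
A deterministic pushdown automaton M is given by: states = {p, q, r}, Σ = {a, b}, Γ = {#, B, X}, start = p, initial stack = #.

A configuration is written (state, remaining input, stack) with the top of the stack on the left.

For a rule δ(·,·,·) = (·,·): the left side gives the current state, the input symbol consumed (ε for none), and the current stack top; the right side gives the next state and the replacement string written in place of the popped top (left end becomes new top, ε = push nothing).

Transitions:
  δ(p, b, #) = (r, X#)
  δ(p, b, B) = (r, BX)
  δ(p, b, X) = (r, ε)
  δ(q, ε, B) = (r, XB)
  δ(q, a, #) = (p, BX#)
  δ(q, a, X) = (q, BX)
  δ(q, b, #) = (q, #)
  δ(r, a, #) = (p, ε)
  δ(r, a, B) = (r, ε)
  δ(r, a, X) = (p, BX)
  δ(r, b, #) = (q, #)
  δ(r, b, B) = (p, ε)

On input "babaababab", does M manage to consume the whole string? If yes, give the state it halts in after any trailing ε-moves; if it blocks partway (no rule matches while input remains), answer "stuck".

stuck

(p, babaababab, #)
  read b, top #: go to r, push X# → (r, abaababab, X#)
  read a, top X: go to p, push BX → (p, baababab, BX#)
  read b, top B: go to r, push BX → (r, aababab, BXX#)
  read a, top B: go to r, push ε → (r, ababab, XX#)
  read a, top X: go to p, push BX → (p, babab, BXX#)
  read b, top B: go to r, push BX → (r, abab, BXXX#)
  read a, top B: go to r, push ε → (r, bab, XXX#)
No transition for (r, b, top X); M blocks with input bab remaining.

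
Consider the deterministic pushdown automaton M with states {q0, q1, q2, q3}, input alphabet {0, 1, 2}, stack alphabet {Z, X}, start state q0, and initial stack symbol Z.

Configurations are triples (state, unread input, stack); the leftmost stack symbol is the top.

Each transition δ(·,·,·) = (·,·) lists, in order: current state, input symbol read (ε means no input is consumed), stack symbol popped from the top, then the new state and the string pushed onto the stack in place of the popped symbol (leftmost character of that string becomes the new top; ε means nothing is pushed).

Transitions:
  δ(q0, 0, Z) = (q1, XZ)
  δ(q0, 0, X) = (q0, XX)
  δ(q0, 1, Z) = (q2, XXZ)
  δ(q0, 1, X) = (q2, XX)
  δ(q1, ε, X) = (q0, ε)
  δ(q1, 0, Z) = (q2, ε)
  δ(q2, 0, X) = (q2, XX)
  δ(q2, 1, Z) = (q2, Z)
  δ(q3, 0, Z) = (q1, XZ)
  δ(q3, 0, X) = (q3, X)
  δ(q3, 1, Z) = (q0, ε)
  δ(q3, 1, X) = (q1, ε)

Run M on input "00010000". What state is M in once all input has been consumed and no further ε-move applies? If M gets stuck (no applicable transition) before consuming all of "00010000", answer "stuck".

(q0, 00010000, Z) ⊢ (q1, 0010000, XZ) ⊢ (q0, 0010000, Z) ⊢ (q1, 010000, XZ) ⊢ (q0, 010000, Z) ⊢ (q1, 10000, XZ) ⊢ (q0, 10000, Z) ⊢ (q2, 0000, XXZ) ⊢ (q2, 000, XXXZ) ⊢ (q2, 00, XXXXZ) ⊢ (q2, 0, XXXXXZ) ⊢ (q2, ε, XXXXXXZ)
All input consumed; M is in state q2.

q2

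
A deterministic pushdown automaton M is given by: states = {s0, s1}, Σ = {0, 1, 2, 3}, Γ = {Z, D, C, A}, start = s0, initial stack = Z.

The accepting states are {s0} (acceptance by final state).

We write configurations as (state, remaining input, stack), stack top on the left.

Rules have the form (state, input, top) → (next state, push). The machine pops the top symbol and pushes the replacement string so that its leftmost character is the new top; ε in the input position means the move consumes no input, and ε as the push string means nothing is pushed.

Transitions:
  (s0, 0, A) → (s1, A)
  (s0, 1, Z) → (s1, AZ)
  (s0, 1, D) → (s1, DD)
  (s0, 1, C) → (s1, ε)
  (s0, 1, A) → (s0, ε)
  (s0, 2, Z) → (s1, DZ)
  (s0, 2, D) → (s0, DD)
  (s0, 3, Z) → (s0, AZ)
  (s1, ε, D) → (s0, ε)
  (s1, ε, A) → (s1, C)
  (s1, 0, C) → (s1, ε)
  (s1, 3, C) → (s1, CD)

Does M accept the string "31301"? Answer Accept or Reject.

Reject

(s0, 31301, Z)
  read 3, top Z: go to s0, push AZ → (s0, 1301, AZ)
  read 1, top A: go to s0, push ε → (s0, 301, Z)
  read 3, top Z: go to s0, push AZ → (s0, 01, AZ)
  read 0, top A: go to s1, push A → (s1, 1, AZ)
  ε-move, top A: go to s1, push C → (s1, 1, CZ)
No transition applies at (s1, 1, CZ); input not fully consumed.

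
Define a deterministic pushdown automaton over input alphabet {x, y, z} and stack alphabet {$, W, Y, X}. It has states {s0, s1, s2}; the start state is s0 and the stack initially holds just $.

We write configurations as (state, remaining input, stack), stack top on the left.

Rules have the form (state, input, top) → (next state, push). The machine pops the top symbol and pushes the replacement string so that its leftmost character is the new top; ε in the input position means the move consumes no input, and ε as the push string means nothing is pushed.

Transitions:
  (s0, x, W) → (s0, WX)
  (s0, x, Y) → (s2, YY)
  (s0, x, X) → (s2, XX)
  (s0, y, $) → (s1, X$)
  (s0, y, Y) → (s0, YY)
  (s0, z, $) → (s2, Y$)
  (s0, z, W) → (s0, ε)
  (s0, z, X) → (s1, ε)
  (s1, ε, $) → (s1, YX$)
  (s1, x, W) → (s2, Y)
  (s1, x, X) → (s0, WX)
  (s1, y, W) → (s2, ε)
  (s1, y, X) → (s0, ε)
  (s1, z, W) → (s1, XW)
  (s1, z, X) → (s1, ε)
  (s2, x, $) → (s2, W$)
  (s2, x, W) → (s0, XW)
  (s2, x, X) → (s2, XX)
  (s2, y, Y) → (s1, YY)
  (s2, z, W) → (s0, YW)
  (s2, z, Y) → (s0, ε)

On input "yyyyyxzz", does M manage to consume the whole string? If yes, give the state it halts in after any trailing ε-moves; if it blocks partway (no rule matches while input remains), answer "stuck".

(s0, yyyyyxzz, $) ⊢ (s1, yyyyxzz, X$) ⊢ (s0, yyyxzz, $) ⊢ (s1, yyxzz, X$) ⊢ (s0, yxzz, $) ⊢ (s1, xzz, X$) ⊢ (s0, zz, WX$) ⊢ (s0, z, X$) ⊢ (s1, ε, $) ⊢ (s1, ε, YX$)
All input consumed; M is in state s1.

s1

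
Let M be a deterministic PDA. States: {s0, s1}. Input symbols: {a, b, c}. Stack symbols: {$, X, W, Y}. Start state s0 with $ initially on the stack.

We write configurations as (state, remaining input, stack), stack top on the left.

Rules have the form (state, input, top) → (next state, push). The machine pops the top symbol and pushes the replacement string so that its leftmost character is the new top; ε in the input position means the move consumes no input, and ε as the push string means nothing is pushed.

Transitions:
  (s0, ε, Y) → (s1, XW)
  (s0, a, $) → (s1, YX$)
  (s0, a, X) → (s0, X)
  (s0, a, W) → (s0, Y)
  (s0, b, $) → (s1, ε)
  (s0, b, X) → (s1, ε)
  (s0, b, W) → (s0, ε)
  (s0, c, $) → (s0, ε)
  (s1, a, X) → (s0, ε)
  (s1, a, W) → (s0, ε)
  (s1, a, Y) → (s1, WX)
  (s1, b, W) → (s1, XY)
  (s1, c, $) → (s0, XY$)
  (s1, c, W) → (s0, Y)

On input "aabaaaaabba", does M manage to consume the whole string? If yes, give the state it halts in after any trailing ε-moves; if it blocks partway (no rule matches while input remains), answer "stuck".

stuck

(s0, aabaaaaabba, $)
  read a, top $: go to s1, push YX$ → (s1, abaaaaabba, YX$)
  read a, top Y: go to s1, push WX → (s1, baaaaabba, WXX$)
  read b, top W: go to s1, push XY → (s1, aaaaabba, XYXX$)
  read a, top X: go to s0, push ε → (s0, aaaabba, YXX$)
  ε-move, top Y: go to s1, push XW → (s1, aaaabba, XWXX$)
  read a, top X: go to s0, push ε → (s0, aaabba, WXX$)
  read a, top W: go to s0, push Y → (s0, aabba, YXX$)
  ε-move, top Y: go to s1, push XW → (s1, aabba, XWXX$)
  read a, top X: go to s0, push ε → (s0, abba, WXX$)
  read a, top W: go to s0, push Y → (s0, bba, YXX$)
  ε-move, top Y: go to s1, push XW → (s1, bba, XWXX$)
No transition for (s1, b, top X); M blocks with input bba remaining.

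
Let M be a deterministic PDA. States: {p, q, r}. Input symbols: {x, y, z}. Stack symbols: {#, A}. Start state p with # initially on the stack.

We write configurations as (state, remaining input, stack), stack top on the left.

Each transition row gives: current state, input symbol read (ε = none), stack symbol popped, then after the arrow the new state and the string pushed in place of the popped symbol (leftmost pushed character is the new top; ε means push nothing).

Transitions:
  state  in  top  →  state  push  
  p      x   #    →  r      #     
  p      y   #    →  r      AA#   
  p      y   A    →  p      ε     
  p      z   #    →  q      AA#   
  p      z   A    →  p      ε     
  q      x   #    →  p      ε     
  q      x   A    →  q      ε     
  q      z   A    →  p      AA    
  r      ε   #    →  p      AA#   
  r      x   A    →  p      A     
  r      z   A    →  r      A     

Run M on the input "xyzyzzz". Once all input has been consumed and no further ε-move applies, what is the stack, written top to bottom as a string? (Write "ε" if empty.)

AA#

(p, xyzyzzz, #)
  read x, top #: go to r, push # → (r, yzyzzz, #)
  ε-move, top #: go to p, push AA# → (p, yzyzzz, AA#)
  read y, top A: go to p, push ε → (p, zyzzz, A#)
  read z, top A: go to p, push ε → (p, yzzz, #)
  read y, top #: go to r, push AA# → (r, zzz, AA#)
  read z, top A: go to r, push A → (r, zz, AA#)
  read z, top A: go to r, push A → (r, z, AA#)
  read z, top A: go to r, push A → (r, ε, AA#)
All input consumed in state r with stack AA#.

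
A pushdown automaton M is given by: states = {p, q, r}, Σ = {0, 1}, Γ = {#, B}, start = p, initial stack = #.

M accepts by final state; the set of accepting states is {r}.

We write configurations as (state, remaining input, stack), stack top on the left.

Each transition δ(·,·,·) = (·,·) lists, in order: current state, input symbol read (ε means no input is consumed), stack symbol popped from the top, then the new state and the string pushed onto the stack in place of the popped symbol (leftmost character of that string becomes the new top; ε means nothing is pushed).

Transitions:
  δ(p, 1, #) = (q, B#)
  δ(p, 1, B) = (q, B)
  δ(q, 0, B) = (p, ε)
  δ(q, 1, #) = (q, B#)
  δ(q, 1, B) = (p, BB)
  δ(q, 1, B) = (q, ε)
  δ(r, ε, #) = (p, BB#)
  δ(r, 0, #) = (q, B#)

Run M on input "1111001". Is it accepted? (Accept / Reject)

No computation consumes all input and reaches a final state.

Reject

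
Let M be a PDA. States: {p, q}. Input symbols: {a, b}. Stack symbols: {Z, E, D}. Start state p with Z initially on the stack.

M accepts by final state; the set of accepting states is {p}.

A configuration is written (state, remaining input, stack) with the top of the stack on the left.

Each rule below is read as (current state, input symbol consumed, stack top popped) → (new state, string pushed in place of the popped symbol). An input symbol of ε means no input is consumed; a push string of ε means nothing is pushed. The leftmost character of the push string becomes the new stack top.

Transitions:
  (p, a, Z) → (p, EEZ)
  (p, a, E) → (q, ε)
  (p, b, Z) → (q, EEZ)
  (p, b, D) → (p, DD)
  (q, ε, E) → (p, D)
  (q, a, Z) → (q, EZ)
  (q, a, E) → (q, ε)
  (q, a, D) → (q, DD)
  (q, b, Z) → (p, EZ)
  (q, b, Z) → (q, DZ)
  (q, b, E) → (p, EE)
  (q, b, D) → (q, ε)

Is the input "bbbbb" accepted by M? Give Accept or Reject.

One accepting computation: (p, bbbbb, Z) ⊢ (q, bbbb, EEZ) ⊢ (p, bbbb, DEZ) ⊢ (p, bbb, DDEZ) ⊢ (p, bb, DDDEZ) ⊢ (p, b, DDDDEZ) ⊢ (p, ε, DDDDDEZ)
All input consumed and state p ∈ F.

Accept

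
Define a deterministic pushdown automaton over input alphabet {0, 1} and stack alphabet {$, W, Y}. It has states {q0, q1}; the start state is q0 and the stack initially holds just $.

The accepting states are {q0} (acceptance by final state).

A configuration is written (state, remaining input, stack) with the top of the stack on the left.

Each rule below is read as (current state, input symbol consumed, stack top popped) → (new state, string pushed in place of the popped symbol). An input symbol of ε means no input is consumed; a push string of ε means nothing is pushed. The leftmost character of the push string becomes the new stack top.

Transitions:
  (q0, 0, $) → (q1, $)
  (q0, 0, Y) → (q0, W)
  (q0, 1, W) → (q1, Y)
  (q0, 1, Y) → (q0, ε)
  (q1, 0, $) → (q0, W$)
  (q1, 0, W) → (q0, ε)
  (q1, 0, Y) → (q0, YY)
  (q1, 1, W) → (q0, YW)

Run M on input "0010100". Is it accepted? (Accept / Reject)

(q0, 0010100, $)
  read 0, top $: go to q1, push $ → (q1, 010100, $)
  read 0, top $: go to q0, push W$ → (q0, 10100, W$)
  read 1, top W: go to q1, push Y → (q1, 0100, Y$)
  read 0, top Y: go to q0, push YY → (q0, 100, YY$)
  read 1, top Y: go to q0, push ε → (q0, 00, Y$)
  read 0, top Y: go to q0, push W → (q0, 0, W$)
No transition applies at (q0, 0, W$); input not fully consumed.

Reject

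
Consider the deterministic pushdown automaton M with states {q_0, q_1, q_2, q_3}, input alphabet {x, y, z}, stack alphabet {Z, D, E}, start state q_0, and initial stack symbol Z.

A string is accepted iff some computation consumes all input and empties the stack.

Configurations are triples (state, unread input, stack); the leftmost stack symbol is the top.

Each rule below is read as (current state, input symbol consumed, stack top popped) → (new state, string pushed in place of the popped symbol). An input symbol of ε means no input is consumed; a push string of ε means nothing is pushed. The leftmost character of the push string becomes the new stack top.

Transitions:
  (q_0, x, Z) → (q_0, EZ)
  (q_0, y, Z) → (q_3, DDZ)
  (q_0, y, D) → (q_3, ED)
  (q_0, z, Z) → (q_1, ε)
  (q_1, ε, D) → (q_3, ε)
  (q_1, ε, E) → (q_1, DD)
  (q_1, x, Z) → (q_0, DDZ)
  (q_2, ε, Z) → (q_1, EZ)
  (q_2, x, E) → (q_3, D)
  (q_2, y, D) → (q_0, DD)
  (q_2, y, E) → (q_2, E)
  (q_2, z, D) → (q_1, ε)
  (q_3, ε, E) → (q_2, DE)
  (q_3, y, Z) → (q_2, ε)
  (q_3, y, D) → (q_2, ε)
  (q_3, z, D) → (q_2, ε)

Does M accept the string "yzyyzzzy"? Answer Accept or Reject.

(q_0, yzyyzzzy, Z)
  read y, top Z: go to q_3, push DDZ → (q_3, zyyzzzy, DDZ)
  read z, top D: go to q_2, push ε → (q_2, yyzzzy, DZ)
  read y, top D: go to q_0, push DD → (q_0, yzzzy, DDZ)
  read y, top D: go to q_3, push ED → (q_3, zzzy, EDDZ)
  ε-move, top E: go to q_2, push DE → (q_2, zzzy, DEDDZ)
  read z, top D: go to q_1, push ε → (q_1, zzy, EDDZ)
  ε-move, top E: go to q_1, push DD → (q_1, zzy, DDDDZ)
  ε-move, top D: go to q_3, push ε → (q_3, zzy, DDDZ)
  read z, top D: go to q_2, push ε → (q_2, zy, DDZ)
  read z, top D: go to q_1, push ε → (q_1, y, DZ)
  ε-move, top D: go to q_3, push ε → (q_3, y, Z)
  read y, top Z: go to q_2, push ε → (q_2, ε, ε)
All input consumed and the stack is empty.

Accept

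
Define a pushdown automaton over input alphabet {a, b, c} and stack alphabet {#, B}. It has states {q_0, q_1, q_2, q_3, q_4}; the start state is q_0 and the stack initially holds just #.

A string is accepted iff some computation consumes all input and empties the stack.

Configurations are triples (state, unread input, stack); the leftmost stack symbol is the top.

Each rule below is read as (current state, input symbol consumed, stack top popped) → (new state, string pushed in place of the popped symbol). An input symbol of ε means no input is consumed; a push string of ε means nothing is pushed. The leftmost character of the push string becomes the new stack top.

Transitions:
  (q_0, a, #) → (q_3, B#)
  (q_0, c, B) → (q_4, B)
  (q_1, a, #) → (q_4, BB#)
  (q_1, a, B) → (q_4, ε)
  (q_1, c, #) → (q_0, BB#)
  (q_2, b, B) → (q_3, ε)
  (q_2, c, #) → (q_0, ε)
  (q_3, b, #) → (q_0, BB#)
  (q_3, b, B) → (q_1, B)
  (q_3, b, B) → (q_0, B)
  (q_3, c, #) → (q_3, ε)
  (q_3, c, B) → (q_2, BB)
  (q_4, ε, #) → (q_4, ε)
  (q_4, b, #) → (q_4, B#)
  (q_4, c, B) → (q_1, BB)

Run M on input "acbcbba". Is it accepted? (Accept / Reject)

One accepting computation: (q_0, acbcbba, #) ⊢ (q_3, cbcbba, B#) ⊢ (q_2, bcbba, BB#) ⊢ (q_3, cbba, B#) ⊢ (q_2, bba, BB#) ⊢ (q_3, ba, B#) ⊢ (q_1, a, B#) ⊢ (q_4, ε, #) ⊢ (q_4, ε, ε)
All input consumed and the stack is empty.

Accept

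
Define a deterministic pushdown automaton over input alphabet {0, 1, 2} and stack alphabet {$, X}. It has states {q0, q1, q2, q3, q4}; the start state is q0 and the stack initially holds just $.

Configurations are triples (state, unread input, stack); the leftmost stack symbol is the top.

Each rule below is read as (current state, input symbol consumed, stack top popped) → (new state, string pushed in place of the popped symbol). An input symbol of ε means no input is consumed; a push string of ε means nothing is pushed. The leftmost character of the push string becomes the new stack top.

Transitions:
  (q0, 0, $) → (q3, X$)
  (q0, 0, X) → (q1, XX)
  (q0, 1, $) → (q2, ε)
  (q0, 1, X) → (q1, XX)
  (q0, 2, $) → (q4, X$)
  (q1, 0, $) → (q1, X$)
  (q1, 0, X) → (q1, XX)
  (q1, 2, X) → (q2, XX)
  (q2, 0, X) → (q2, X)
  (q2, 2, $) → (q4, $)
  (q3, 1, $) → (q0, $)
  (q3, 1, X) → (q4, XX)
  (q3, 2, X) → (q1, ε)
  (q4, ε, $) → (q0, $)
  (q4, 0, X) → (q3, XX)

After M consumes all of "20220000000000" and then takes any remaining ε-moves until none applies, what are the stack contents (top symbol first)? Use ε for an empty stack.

XX$

(q0, 20220000000000, $)
  read 2, top $: go to q4, push X$ → (q4, 0220000000000, X$)
  read 0, top X: go to q3, push XX → (q3, 220000000000, XX$)
  read 2, top X: go to q1, push ε → (q1, 20000000000, X$)
  read 2, top X: go to q2, push XX → (q2, 0000000000, XX$)
  read 0, top X: go to q2, push X → (q2, 000000000, XX$)
  read 0, top X: go to q2, push X → (q2, 00000000, XX$)
  read 0, top X: go to q2, push X → (q2, 0000000, XX$)
  read 0, top X: go to q2, push X → (q2, 000000, XX$)
  read 0, top X: go to q2, push X → (q2, 00000, XX$)
  read 0, top X: go to q2, push X → (q2, 0000, XX$)
  read 0, top X: go to q2, push X → (q2, 000, XX$)
  read 0, top X: go to q2, push X → (q2, 00, XX$)
  read 0, top X: go to q2, push X → (q2, 0, XX$)
  read 0, top X: go to q2, push X → (q2, ε, XX$)
All input consumed in state q2 with stack XX$.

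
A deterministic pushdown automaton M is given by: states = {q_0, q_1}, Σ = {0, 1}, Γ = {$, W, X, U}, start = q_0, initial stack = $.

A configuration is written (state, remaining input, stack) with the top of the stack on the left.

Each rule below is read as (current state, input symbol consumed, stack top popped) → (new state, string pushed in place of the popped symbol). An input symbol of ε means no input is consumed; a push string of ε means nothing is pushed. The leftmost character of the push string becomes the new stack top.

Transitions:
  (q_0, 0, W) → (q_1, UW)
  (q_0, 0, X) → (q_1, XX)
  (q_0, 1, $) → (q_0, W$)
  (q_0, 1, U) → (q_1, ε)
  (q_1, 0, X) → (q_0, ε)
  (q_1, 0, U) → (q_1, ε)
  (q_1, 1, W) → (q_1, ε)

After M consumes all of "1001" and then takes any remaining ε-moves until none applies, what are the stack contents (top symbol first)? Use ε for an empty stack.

(q_0, 1001, $)
  read 1, top $: go to q_0, push W$ → (q_0, 001, W$)
  read 0, top W: go to q_1, push UW → (q_1, 01, UW$)
  read 0, top U: go to q_1, push ε → (q_1, 1, W$)
  read 1, top W: go to q_1, push ε → (q_1, ε, $)
All input consumed in state q_1 with stack $.

$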